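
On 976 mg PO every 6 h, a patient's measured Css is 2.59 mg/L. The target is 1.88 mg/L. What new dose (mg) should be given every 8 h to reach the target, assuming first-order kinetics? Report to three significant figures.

With linear kinetics, Css is proportional to dose rate (D/τ) at fixed clearance.
D₂ = D₁ × (Css,target / Css,current) × (τ₂/τ₁) = 976 × (1.88/2.59) × (8/6) = 944.6 mg

945 mg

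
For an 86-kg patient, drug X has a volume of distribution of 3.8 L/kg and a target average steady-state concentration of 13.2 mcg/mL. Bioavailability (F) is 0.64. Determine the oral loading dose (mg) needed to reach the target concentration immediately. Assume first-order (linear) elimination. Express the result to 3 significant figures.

Vd = 3.8 L/kg × 86 kg = 326.8 L
The loading dose fills Vd to the target concentration.
LD = Vd × C / F = 326.8 × 13.20 / 0.64 = 6740 mg

6740 mg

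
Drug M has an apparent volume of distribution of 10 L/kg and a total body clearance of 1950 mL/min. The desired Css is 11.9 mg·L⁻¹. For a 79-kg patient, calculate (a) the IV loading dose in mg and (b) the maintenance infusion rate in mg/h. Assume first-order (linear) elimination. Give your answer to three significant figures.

(a) 9400 mg; (b) 1390 mg/h

Vd = 10 L/kg × 79 kg = 790.0 L
Loading dose = Vd × C = 790.0 × 11.9 = 9401 mg
CL = 1950 mL/min = 1950 × 0.06 = 117.0 L/h
Infusion rate = 117.0 L/h × 11.9 mg/L = 1392 mg/h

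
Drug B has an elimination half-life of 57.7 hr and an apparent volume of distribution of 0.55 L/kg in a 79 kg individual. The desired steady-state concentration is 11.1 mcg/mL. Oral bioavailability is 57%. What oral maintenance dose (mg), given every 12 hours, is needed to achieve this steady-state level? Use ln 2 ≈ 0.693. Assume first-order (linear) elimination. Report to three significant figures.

122 mg

Vd = 0.55 L/kg × 79 kg = 43.45 L
CL = 0.693 × Vd / t½ = 0.693 × 43.45 / 57.7 = 0.5219 L/h
D = CL × Css × τ / F = 0.5219 × 11.1 × 12 / 0.57 = 122.0 mg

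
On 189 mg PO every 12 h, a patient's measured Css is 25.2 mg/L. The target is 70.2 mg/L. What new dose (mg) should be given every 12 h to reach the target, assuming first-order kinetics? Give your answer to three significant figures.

527 mg

With linear kinetics, Css is proportional to dose rate (D/τ) at fixed clearance.
D₂ = D₁ × (Css,target / Css,current) = 189 × 70.2/25.2 = 526.5 mg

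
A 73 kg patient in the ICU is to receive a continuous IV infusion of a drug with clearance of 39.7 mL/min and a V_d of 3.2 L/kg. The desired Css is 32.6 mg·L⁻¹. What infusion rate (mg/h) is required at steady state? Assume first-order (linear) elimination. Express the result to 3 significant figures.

Convert clearance: 39.7 mL/min × 60 min/h ÷ 1000 mL/L = 2.382 L/h
R₀ = 2.382 × 32.6 = 77.65 mg/h

77.7 mg/h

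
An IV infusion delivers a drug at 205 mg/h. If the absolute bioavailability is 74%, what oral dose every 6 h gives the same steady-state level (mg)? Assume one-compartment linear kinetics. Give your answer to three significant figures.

To maintain the same Css, the systemic dosing rate must be unchanged: F·D/τ = infusion rate.
D = rate × τ / F = 205 × 6 / 0.74 = 1662 mg

1660 mg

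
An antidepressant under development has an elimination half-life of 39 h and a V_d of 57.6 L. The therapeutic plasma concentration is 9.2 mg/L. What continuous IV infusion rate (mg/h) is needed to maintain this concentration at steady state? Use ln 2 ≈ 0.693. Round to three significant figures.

9.42 mg/h

CL = ln 2 · Vd / t½ = 0.693 × 57.60 / 39 = 1.024 L/h
Infusion rate = CL × Css = 1.024 × 9.2 = 9.421 mg/h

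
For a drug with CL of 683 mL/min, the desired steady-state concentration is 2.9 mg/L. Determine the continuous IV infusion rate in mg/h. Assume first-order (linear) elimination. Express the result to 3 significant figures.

119 mg/h

CL = 683 mL/min × 60/1000 = 40.98 L/h
R₀ = 40.98 × 2.9 = 118.8 mg/h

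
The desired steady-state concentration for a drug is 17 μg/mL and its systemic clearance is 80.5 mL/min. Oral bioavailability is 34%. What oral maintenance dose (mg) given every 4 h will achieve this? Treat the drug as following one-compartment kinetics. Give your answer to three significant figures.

966 mg

CL = 80.5 mL/min = 80.5 × 0.06 = 4.830 L/h
D = CL × Css × τ / F = 4.830 × 17 × 4 / 0.34 = 966.0 mg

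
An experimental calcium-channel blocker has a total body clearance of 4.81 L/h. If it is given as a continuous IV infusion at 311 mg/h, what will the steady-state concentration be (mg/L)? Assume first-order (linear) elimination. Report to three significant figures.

64.7 mg/L

Css = rate / CL = 311 / 4.810 = 64.66 mg/L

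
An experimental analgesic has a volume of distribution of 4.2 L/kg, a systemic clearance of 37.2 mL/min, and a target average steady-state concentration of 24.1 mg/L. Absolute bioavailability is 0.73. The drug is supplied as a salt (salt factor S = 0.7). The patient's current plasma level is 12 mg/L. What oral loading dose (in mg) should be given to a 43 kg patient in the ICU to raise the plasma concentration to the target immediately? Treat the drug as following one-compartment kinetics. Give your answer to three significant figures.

Vd(total) = 43 kg × 4.2 L/kg = 180.6 L
The loading dose fills Vd to the target concentration; clearance is irrelevant here.
Concentration deficit ΔC = 24.1 − 12 = 12.10 mg/L
LD = Vd × ΔC / F / S = 180.6 × 12.10 / 0.73 / 0.7 = 4276 mg

4280 mg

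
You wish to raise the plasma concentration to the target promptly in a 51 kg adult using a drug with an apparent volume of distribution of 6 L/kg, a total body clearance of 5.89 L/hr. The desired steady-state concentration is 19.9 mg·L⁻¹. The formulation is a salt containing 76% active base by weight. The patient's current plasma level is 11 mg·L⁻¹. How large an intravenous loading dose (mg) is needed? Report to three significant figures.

3580 mg

Vd(total) = 51 kg × 6 L/kg = 306.0 L
The loading dose fills Vd to the target concentration.
Concentration deficit ΔC = 19.9 − 11 = 8.900 mg/L
LD = Vd × ΔC / S = 306.0 × 8.900 / 0.76 = 3583 mg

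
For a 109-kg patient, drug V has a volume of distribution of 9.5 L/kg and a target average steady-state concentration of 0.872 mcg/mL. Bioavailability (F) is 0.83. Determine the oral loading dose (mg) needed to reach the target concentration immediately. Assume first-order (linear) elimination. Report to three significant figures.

Vd = 9.5 L/kg × 109 kg = 1036 L
LD = Vd × C / F = 1036 × 0.8720 / 0.83 = 1088 mg

1090 mg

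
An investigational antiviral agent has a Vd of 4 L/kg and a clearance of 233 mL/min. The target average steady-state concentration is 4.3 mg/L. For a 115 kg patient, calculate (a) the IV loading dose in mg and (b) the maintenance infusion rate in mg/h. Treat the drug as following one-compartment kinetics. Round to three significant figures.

(a) 1980 mg; (b) 60.1 mg/h

Vd = 4 L/kg × 115 kg = 460.0 L
Loading: fill Vd to C_target → 460.0 L × 4.3 mg/L = 1978 mg
CL = 233 mL/min = 233 × 0.06 = 13.98 L/h
Maintenance: replace elimination → rate = CL × Css = 13.98 × 4.3 = 60.11 mg/h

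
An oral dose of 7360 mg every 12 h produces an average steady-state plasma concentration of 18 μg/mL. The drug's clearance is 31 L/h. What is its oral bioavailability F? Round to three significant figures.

F·D/τ = CL·Css at steady state → F = CL·Css·τ / D.
F = 31 × 18 × 12 / 7360 = 0.910

0.910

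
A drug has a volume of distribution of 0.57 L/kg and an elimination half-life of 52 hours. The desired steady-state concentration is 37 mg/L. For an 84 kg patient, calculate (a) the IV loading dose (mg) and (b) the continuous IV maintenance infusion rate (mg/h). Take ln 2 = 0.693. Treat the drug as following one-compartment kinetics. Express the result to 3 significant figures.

(a) 1770 mg; (b) 23.6 mg/h

Vd(total) = 84 kg × 0.57 L/kg = 47.88 L
LD = Vd × C = 47.88 × 37 = 1772 mg
CL = 0.693 × Vd / t½ = 0.693 × 47.88 / 52 = 0.6381 L/h
Infusion rate = CL × Css = 0.6381 × 37 = 23.61 mg/h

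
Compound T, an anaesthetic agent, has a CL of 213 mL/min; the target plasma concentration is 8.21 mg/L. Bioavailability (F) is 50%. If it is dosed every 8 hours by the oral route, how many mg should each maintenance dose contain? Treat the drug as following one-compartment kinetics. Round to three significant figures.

CL = 213 mL/min = 213 × 0.06 = 12.78 L/h
D = CL × Css × τ / F = 12.78 × 8.21 × 8 / 0.5 = 1679 mg

1680 mg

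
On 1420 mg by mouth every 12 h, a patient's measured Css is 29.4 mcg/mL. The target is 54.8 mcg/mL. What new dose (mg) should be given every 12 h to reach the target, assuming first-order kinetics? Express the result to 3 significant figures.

With linear kinetics, Css is proportional to dose rate (D/τ) at fixed clearance.
D₂ = D₁ × (Css,target / Css,current) = 1420 × 54.8/29.4 = 2647 mg

2650 mg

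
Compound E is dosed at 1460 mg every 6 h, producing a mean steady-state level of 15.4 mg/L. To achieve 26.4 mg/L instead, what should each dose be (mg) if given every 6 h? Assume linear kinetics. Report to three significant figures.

For first-order elimination, Css ∝ F·D/(CL·τ); F and CL are unchanged, so Css ∝ D/τ.
D₂ = D₁ × (Css,target / Css,current) = 1460 × 26.4/15.4 = 2503 mg

2500 mg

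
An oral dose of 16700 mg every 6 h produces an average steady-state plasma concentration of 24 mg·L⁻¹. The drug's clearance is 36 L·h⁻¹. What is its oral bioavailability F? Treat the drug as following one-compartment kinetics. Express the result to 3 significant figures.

0.310

F·D/τ = CL·Css at steady state → F = CL·Css·τ / D.
F = 36 × 24 × 6 / 16700 = 0.310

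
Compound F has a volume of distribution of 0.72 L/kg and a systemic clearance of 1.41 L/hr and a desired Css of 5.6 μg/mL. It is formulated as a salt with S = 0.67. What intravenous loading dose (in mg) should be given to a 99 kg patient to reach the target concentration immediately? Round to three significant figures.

596 mg

Vd = 0.72 L/kg × 99 kg = 71.28 L
The loading dose fills Vd to the target concentration; clearance is irrelevant here.
LD = Vd × C / S = 71.28 × 5.600 / 0.67 = 595.8 mg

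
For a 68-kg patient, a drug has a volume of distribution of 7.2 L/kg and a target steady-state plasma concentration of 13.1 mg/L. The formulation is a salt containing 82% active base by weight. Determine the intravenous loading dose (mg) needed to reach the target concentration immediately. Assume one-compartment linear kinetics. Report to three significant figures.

Total Vd = 7.2 × 68 = 489.6 L
The loading dose fills Vd to the target concentration.
LD = Vd × C / S = 489.6 × 13.10 / 0.82 = 7822 mg

7820 mg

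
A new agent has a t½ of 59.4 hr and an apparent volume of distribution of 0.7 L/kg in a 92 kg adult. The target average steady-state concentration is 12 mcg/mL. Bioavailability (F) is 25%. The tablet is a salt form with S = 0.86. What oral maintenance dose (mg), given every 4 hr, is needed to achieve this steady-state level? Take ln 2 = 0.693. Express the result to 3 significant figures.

168 mg

Vd = 0.7 L/kg × 92 kg = 64.40 L
k = 0.693/59.4 = 0.01167 h⁻¹, so CL = k·Vd = 0.01167 × 64.40 = 0.7515 L/h
D = CL × Css × τ / F / S = 0.7515 × 12 × 4 / 0.25 / 0.86 = 167.8 mg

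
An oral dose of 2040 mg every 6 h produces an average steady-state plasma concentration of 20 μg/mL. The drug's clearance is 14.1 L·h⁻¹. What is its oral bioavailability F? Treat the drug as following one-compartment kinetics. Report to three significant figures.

0.829

F·D/τ = CL·Css at steady state → F = CL·Css·τ / D.
F = 14.1 × 20 × 6 / 2040 = 0.829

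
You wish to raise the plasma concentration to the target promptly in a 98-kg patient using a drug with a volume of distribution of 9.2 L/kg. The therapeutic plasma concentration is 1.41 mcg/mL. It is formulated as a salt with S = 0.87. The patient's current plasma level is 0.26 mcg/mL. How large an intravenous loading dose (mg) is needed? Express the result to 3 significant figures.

1190 mg

Total Vd = 9.2 × 98 = 901.6 L
Concentration deficit ΔC = 1.41 − 0.26 = 1.150 mg/L
LD = Vd × ΔC / S = 901.6 × 1.150 / 0.87 = 1192 mg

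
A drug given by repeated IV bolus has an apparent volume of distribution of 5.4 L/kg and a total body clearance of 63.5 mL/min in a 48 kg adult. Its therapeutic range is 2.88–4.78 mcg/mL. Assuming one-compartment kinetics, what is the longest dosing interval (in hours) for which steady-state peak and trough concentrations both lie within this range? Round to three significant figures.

34.5 h

Vd = 5.4 L/kg × 48 kg = 259.2 L
CL = 63.5 mL/min = 63.5 × 0.06 = 3.810 L/h
k = CL / Vd = 3.810 / 259.2 = 0.01470 h⁻¹
Between IV bolus doses, concentration decays as C = C₀·e^(−kτ), so C_peak/C_trough = e^(kτ).
τ_max = ln(C_peak/C_trough) / k = ln(4.78/2.88) / 0.01470 = 0.5067 / 0.01470 = 34.47 h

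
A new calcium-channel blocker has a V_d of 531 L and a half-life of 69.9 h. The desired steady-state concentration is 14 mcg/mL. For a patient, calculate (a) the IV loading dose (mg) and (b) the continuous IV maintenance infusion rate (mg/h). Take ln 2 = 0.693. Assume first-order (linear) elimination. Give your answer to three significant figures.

(a) 7430 mg; (b) 73.7 mg/h

LD = Vd × C = 531.0 × 14 = 7434 mg
CL = 0.693 × Vd / t½ = 0.693 × 531.0 / 69.9 = 5.264 L/h
Infusion rate = CL × Css = 5.264 × 14 = 73.70 mg/h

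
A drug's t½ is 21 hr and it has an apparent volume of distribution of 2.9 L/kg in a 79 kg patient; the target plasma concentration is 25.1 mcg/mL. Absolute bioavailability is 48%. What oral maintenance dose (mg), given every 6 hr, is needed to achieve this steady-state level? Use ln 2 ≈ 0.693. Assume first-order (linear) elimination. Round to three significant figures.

Vd(total) = 79 kg × 2.9 L/kg = 229.1 L
CL = ln 2 · Vd / t½ = 0.693 × 229.1 / 21 = 7.560 L/h
D = CL × Css × τ / F = 7.560 × 25.1 × 6 / 0.48 = 2372 mg

2370 mg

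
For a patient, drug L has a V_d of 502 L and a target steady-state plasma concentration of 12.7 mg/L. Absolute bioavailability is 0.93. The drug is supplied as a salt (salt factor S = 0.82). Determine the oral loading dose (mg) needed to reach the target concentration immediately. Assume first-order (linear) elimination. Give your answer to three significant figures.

LD = Vd × C / F / S = 502.0 × 12.70 / 0.93 / 0.82 = 8360 mg

8360 mg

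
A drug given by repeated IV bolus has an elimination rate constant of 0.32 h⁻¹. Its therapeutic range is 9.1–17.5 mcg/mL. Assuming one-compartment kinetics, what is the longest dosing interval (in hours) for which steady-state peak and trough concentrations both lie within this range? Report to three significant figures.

Between IV bolus doses, concentration decays as C = C₀·e^(−kτ), so C_peak/C_trough = e^(kτ).
τ_max = ln(C_peak/C_trough) / k = ln(17.5/9.1) / 0.3200 = 0.6539 / 0.3200 = 2.043 h

2.04 h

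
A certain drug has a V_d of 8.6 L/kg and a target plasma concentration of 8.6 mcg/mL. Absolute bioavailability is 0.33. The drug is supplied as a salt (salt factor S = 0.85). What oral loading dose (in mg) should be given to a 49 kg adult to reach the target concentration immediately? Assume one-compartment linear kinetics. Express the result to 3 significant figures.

12900 mg

Total Vd = 8.6 × 49 = 421.4 L
The loading dose fills Vd to the target concentration.
LD = Vd × C / F / S = 421.4 × 8.600 / 0.33 / 0.85 = 12920 mg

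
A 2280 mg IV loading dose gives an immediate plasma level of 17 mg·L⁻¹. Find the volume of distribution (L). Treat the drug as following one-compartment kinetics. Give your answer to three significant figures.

134 L

Immediately after an IV bolus, C₀ = Dose / Vd, so Vd = Dose / C₀.
Vd = 2280 / 17 = 134.1 L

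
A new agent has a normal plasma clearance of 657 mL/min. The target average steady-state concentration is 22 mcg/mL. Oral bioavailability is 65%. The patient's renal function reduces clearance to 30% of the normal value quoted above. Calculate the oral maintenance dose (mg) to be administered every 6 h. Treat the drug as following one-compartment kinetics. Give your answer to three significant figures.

Convert clearance: 657 mL/min × 60 min/h ÷ 1000 mL/L = 39.42 L/h
Patient clearance = 0.3 × 39.42 = 11.83 L/h
D = CL × Css × τ / F = 11.83 × 22 × 6 / 0.65 = 2402 mg

2400 mg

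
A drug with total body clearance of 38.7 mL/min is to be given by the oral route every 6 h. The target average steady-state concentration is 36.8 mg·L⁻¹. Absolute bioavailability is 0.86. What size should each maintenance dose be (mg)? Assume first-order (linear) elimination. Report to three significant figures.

CL = 38.7 mL/min = 38.7 × 0.06 = 2.322 L/h
D = CL × Css × τ / F = 2.322 × 36.8 × 6 / 0.86 = 596.2 mg

596 mg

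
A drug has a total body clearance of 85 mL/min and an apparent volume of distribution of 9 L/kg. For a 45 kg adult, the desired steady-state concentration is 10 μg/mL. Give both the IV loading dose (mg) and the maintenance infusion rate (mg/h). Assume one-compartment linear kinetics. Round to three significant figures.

(a) 4050 mg; (b) 51.0 mg/h

Vd = 9 L/kg × 45 kg = 405.0 L
Loading: fill Vd to C_target → 405.0 L × 10 mg/L = 4050 mg
CL = 85 mL/min = 85 × 0.06 = 5.100 L/h
Maintenance infusion rate = CL × Css = 5.100 × 10 = 51.00 mg/h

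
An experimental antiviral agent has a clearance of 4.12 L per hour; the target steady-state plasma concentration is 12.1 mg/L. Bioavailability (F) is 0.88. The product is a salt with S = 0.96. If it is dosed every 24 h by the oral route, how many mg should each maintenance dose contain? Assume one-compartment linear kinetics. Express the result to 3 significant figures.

D = CL × Css × τ / F / S = 4.120 × 12.1 × 24 / 0.88 / 0.96 = 1416 mg

1420 mg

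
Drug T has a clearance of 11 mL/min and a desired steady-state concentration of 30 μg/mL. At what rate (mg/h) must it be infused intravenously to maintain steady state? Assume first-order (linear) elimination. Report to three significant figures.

19.8 mg/h

CL = 11 mL/min = 11 × 0.06 = 0.6600 L/h
At steady state, infusion rate equals elimination rate: rate in = CL × Css.
R₀ = 0.6600 × 30 = 19.80 mg/h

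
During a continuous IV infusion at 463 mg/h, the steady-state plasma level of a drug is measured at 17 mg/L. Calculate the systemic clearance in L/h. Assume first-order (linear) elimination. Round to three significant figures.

At steady state, infusion rate = CL × Css, so CL = rate / Css.
CL = 463 / 17 = 27.24 L/h

27.2 L/h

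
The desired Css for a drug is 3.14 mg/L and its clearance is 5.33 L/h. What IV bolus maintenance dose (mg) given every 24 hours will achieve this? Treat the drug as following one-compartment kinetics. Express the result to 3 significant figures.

D = CL × Css × τ = 5.330 × 3.14 × 24 = 401.7 mg

402 mg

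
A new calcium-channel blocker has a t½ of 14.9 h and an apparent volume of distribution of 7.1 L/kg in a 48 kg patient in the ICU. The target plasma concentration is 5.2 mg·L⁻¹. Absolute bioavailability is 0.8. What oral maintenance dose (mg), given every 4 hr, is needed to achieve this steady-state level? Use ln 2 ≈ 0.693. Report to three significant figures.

Vd(total) = 48 kg × 7.1 L/kg = 340.8 L
CL = ln 2 · Vd / t½ = 0.693 × 340.8 / 14.9 = 15.85 L/h
D = CL × Css × τ / F = 15.85 × 5.2 × 4 / 0.8 = 412.1 mg

412 mg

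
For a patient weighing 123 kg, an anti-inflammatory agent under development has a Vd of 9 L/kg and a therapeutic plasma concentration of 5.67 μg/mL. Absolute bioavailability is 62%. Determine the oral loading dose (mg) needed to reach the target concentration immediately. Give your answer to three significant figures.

Vd = 9 L/kg × 123 kg = 1107 L
LD = Vd × C / F = 1107 × 5.670 / 0.62 = 10120 mg

10100 mg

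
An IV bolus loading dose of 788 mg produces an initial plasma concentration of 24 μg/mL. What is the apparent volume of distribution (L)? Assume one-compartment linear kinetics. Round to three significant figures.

Immediately after an IV bolus, C₀ = Dose / Vd, so Vd = Dose / C₀.
Vd = 788 / 24 = 32.83 L

32.8 L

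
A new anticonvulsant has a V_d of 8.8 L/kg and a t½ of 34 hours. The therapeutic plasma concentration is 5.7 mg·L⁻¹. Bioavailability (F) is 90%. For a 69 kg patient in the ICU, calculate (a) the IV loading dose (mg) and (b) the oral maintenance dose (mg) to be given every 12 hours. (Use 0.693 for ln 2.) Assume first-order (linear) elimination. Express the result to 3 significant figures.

Vd = 8.8 L/kg × 69 kg = 607.2 L
LD = Vd × C = 607.2 × 5.7 = 3461 mg
CL = 0.693 × Vd / t½ = 0.693 × 607.2 / 34 = 12.38 L/h
D = CL × Css × τ / F = 12.38 × 5.7 × 12 / 0.9 = 940.9 mg

(a) 3460 mg; (b) 941 mg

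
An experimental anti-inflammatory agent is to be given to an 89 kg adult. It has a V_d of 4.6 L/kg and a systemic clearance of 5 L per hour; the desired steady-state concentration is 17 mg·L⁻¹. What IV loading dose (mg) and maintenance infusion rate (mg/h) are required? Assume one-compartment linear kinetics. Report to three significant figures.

Total Vd = 4.6 × 89 = 409.4 L
Loading: fill Vd to C_target → 409.4 L × 17 mg/L = 6960 mg
Infusion rate = 5.000 L/h × 17 mg/L = 85.00 mg/h

(a) 6960 mg; (b) 85.0 mg/h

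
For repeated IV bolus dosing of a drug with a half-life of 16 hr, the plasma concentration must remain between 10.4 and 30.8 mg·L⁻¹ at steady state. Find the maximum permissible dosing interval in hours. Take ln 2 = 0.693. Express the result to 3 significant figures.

25.1 h

k = 0.693 / t½ = 0.693 / 16 = 0.04331 h⁻¹
Between IV bolus doses, concentration decays as C = C₀·e^(−kτ), so C_peak/C_trough = e^(kτ).
τ_max = ln(C_peak/C_trough) / k = ln(30.8/10.4) / 0.04331 = 1.086 / 0.04331 = 25.08 h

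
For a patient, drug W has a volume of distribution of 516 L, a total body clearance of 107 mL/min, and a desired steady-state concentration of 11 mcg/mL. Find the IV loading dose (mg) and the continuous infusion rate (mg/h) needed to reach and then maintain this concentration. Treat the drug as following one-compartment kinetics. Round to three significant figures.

LD = Vd · C_target = 516.0 × 11 = 5676 mg
Convert clearance: 107 mL/min × 60 min/h ÷ 1000 mL/L = 6.420 L/h
Maintenance infusion rate = CL × Css = 6.420 × 11 = 70.62 mg/h

(a) 5680 mg; (b) 70.6 mg/h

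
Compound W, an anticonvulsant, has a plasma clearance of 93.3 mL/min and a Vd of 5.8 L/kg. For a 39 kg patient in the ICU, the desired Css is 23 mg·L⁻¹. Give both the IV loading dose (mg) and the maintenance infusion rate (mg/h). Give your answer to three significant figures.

(a) 5200 mg; (b) 129 mg/h

Vd(total) = 39 kg × 5.8 L/kg = 226.2 L
Loading dose = Vd × C = 226.2 × 23 = 5203 mg
CL = 93.3 mL/min = 93.3 × 0.06 = 5.598 L/h
Maintenance infusion rate = CL × Css = 5.598 × 23 = 128.8 mg/h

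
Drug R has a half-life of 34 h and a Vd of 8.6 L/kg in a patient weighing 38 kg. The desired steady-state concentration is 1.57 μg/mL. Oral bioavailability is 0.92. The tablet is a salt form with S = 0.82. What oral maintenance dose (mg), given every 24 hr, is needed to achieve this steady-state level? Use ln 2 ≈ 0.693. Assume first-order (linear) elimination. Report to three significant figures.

333 mg

Vd = 8.6 L/kg × 38 kg = 326.8 L
k = 0.693/34 = 0.02038 h⁻¹, so CL = k·Vd = 0.02038 × 326.8 = 6.660 L/h
D = CL × Css × τ / F / S = 6.660 × 1.57 × 24 / 0.92 / 0.82 = 332.6 mg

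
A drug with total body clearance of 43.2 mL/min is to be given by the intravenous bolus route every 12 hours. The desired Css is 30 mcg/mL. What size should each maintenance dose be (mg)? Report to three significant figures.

933 mg

Convert clearance: 43.2 mL/min × 60 min/h ÷ 1000 mL/L = 2.592 L/h
At steady state, dose per interval replaces the amount cleared in that interval: D/τ = CL·Css.
D = CL × Css × τ = 2.592 × 30 × 12 = 933.1 mg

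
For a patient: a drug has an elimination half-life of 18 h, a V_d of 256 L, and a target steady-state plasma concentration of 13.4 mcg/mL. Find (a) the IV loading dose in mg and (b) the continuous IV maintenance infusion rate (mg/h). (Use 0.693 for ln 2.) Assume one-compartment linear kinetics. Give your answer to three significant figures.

(a) 3430 mg; (b) 132 mg/h

LD = Vd × C = 256.0 × 13.4 = 3430 mg
CL = 0.693 × Vd / t½ = 0.693 × 256.0 / 18 = 9.856 L/h
Infusion rate = CL × Css = 9.856 × 13.4 = 132.1 mg/h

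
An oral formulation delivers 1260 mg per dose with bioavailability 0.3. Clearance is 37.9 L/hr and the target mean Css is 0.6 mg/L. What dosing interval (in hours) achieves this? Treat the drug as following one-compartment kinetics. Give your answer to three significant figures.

F·D/τ = CL·Css → τ = F·D / (CL·Css).
τ = 0.3 × 1260 / (37.9 × 0.6) = 16.62 h

16.6 h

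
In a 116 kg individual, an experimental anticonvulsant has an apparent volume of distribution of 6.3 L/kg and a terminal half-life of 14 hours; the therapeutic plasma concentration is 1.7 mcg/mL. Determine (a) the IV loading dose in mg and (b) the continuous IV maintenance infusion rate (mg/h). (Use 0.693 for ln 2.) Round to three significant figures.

(a) 1240 mg; (b) 61.5 mg/h

Vd = 6.3 L/kg × 116 kg = 730.8 L
LD = Vd × C = 730.8 × 1.7 = 1242 mg
CL = 0.693 × Vd / t½ = 0.693 × 730.8 / 14 = 36.17 L/h
Infusion rate = CL × Css = 36.17 × 1.7 = 61.49 mg/h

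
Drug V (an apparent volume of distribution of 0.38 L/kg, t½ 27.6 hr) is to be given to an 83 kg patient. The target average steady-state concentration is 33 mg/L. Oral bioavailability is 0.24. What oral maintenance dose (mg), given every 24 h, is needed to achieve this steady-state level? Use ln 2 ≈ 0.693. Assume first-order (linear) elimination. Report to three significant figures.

Vd = 0.38 L/kg × 83 kg = 31.54 L
k = 0.693/27.6 = 0.02511 h⁻¹, so CL = k·Vd = 0.02511 × 31.54 = 0.7920 L/h
D = CL × Css × τ / F = 0.7920 × 33 × 24 / 0.24 = 2614 mg

2610 mg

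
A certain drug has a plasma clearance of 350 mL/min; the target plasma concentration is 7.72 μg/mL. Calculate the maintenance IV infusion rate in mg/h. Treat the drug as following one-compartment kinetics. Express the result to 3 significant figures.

162 mg/h

Convert clearance: 350 mL/min × 60 min/h ÷ 1000 mL/L = 21.00 L/h
At steady state, infusion rate equals elimination rate: rate in = CL × Css.
Rate = CL × Css = 21.00 × 7.72 = 162.1 mg/h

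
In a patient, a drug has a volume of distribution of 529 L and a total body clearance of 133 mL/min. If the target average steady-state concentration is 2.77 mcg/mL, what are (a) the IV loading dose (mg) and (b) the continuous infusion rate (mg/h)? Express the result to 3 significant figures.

(a) 1470 mg; (b) 22.1 mg/h

LD = Vd · C_target = 529.0 × 2.77 = 1465 mg
CL = 133 mL/min × 60/1000 = 7.980 L/h
Infusion rate = 7.980 L/h × 2.77 mg/L = 22.10 mg/h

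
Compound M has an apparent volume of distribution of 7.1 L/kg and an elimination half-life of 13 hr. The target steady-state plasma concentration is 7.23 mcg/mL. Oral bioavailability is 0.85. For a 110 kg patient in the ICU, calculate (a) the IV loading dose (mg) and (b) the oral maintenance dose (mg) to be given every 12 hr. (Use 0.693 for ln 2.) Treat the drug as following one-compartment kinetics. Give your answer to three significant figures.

Vd = 7.1 L/kg × 110 kg = 781.0 L
LD = Vd × C = 781.0 × 7.23 = 5647 mg
CL = 0.693 × Vd / t½ = 0.693 × 781.0 / 13 = 41.63 L/h
D = CL × Css × τ / F = 41.63 × 7.23 × 12 / 0.85 = 4249 mg

(a) 5650 mg; (b) 4250 mg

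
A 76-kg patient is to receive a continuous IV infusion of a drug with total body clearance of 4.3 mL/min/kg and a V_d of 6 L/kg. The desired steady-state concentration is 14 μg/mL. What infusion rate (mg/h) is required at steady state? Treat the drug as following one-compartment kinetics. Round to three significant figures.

275 mg/h

CL = 4.3 mL/min/kg × 76 kg = 326.8 mL/min = 326.8 × 60/1000 = 19.61 L/h
R₀ = 19.61 × 14 = 274.5 mg/h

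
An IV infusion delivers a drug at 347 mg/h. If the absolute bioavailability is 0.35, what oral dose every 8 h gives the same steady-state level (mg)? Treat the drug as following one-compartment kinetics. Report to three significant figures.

7930 mg

To maintain the same Css, the systemic dosing rate must be unchanged: F·D/τ = infusion rate.
D = rate × τ / F = 347 × 8 / 0.35 = 7931 mg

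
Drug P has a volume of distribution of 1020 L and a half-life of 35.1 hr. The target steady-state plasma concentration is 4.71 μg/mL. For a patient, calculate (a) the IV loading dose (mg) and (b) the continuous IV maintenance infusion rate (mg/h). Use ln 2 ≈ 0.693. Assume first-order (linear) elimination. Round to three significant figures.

LD = Vd × C = 1020 × 4.71 = 4804 mg
CL = 0.693 × Vd / t½ = 0.693 × 1020 / 35.1 = 20.14 L/h
Infusion rate = CL × Css = 20.14 × 4.71 = 94.86 mg/h

(a) 4800 mg; (b) 94.9 mg/h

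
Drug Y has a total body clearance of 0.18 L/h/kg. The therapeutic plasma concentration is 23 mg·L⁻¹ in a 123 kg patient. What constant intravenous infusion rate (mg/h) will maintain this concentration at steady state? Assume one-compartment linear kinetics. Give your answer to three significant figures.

509 mg/h

CL = 0.18 L/h/kg × 123 kg = 22.14 L/h
Infusion rate = CL · Css = 22.14 L/h × 23 mg/L = 509.2 mg/h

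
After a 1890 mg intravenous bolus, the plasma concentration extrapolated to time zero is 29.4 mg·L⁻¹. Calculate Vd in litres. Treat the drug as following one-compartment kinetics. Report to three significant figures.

Immediately after an IV bolus, C₀ = Dose / Vd, so Vd = Dose / C₀.
Vd = 1890 / 29.4 = 64.29 L

64.3 L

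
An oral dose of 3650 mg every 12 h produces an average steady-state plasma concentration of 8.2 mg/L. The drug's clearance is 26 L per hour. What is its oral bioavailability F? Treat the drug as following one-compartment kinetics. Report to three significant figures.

F·D/τ = CL·Css at steady state → F = CL·Css·τ / D.
F = 26 × 8.2 × 12 / 3650 = 0.701

0.701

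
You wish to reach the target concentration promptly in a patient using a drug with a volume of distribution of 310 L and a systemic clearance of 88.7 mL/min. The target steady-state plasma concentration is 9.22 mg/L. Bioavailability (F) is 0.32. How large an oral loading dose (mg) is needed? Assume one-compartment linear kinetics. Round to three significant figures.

8930 mg

LD = Vd × C / F = 310.0 × 9.220 / 0.32 = 8932 mg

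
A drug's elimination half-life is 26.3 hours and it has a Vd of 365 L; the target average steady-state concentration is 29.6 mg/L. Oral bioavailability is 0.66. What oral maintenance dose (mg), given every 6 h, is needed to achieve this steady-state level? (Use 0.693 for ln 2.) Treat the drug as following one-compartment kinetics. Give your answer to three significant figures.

2590 mg

CL = ln 2 · Vd / t½ = 0.693 × 365.0 / 26.3 = 9.618 L/h
D = CL × Css × τ / F = 9.618 × 29.6 × 6 / 0.66 = 2588 mg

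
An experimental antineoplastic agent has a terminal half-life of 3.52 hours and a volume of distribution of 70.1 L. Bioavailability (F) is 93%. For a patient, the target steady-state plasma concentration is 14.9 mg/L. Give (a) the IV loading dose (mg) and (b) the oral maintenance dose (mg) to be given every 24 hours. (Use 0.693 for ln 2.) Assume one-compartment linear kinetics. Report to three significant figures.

(a) 1040 mg; (b) 5310 mg

LD = Vd × C = 70.10 × 14.9 = 1044 mg
CL = 0.693 × Vd / t½ = 0.693 × 70.10 / 3.52 = 13.80 L/h
D = CL × Css × τ / F = 13.80 × 14.9 × 24 / 0.93 = 5306 mg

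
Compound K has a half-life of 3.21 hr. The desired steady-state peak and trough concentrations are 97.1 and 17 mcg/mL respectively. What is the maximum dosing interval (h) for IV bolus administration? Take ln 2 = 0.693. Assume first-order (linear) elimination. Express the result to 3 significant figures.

8.07 h

k = 0.693 / t½ = 0.693 / 3.21 = 0.2159 h⁻¹
Between IV bolus doses, concentration decays as C = C₀·e^(−kτ), so C_peak/C_trough = e^(kτ).
τ_max = ln(C_peak/C_trough) / k = ln(97.1/17) / 0.2159 = 1.743 / 0.2159 = 8.073 h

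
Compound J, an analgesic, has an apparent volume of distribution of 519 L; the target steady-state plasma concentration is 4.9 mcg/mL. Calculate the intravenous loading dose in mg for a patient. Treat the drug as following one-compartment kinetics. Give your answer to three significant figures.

2540 mg

LD = Vd × C = 519.0 × 4.900 = 2543 mg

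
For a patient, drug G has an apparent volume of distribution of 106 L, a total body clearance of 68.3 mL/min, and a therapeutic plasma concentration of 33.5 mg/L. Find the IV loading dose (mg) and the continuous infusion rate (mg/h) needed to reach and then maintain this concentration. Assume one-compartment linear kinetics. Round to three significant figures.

Loading dose = Vd × C = 106.0 × 33.5 = 3551 mg
CL = 68.3 mL/min × 60/1000 = 4.098 L/h
Maintenance infusion rate = CL × Css = 4.098 × 33.5 = 137.3 mg/h

(a) 3550 mg; (b) 137 mg/h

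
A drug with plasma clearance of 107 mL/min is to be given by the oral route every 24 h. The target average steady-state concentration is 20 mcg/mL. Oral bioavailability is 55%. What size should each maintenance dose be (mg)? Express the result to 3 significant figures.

Convert clearance: 107 mL/min × 60 min/h ÷ 1000 mL/L = 6.420 L/h
D = CL × Css × τ / F = 6.420 × 20 × 24 / 0.55 = 5603 mg

5600 mg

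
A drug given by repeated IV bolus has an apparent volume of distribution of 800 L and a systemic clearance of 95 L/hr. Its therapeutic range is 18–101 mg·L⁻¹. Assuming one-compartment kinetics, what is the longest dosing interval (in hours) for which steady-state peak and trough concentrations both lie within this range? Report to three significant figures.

k = CL / Vd = 95.00 / 800.0 = 0.1188 h⁻¹
Between IV bolus doses, concentration decays as C = C₀·e^(−kτ), so C_peak/C_trough = e^(kτ).
τ_max = ln(C_peak/C_trough) / k = ln(101/18) / 0.1188 = 1.725 / 0.1188 = 14.52 h

14.5 h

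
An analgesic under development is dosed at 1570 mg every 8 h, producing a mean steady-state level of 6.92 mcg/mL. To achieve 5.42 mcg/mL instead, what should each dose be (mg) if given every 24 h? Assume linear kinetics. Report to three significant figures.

With linear kinetics, Css is proportional to dose rate (D/τ) at fixed clearance.
D₂ = D₁ × (Css,target / Css,current) × (τ₂/τ₁) = 1570 × (5.42/6.92) × (24/8) = 3689 mg

3690 mg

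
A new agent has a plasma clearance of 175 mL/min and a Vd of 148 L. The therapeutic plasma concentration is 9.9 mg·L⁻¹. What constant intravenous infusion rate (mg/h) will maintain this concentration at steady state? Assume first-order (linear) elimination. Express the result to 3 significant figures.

Convert clearance: 175 mL/min × 60 min/h ÷ 1000 mL/L = 10.50 L/h
Rate = CL × Css = 10.50 × 9.9 = 104.0 mg/h

104 mg/h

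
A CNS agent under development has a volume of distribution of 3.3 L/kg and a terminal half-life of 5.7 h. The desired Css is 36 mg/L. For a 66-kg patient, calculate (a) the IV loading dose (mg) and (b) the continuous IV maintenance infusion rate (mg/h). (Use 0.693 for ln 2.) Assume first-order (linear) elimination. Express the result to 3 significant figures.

(a) 7840 mg; (b) 953 mg/h

Vd = 3.3 L/kg × 66 kg = 217.8 L
LD = Vd × C = 217.8 × 36 = 7841 mg
CL = 0.693 × Vd / t½ = 0.693 × 217.8 / 5.7 = 26.48 L/h
Infusion rate = CL × Css = 26.48 × 36 = 953.3 mg/h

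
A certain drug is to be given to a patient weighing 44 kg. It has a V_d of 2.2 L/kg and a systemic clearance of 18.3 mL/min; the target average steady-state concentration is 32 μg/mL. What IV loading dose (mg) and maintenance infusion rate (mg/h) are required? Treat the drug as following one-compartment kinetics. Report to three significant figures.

(a) 3100 mg; (b) 35.1 mg/h

Vd(total) = 44 kg × 2.2 L/kg = 96.80 L
Loading dose = Vd × C = 96.80 × 32 = 3098 mg
CL = 18.3 mL/min = 18.3 × 0.06 = 1.098 L/h
Infusion rate = 1.098 L/h × 32 mg/L = 35.14 mg/h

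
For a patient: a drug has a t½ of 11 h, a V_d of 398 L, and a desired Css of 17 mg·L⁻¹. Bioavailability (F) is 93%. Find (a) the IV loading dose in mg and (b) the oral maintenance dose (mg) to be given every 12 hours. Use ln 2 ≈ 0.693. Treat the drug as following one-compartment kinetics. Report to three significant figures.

(a) 6770 mg; (b) 5500 mg

LD = Vd × C = 398.0 × 17 = 6766 mg
CL = 0.693 × Vd / t½ = 0.693 × 398.0 / 11 = 25.07 L/h
D = CL × Css × τ / F = 25.07 × 17 × 12 / 0.93 = 5499 mg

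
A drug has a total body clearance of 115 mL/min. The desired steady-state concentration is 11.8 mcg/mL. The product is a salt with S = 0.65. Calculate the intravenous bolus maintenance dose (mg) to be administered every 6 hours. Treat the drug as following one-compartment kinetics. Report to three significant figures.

752 mg

CL = 115 mL/min × 60/1000 = 6.900 L/h
At steady state, dose per interval replaces the amount cleared in that interval: S·D/τ = CL·Css.
D = CL × Css × τ / S = 6.900 × 11.8 × 6 / 0.65 = 751.6 mg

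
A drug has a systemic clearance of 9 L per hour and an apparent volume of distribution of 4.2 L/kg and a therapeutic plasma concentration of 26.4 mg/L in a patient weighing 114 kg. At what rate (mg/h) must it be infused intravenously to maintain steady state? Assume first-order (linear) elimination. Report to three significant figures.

Maintenance depends on clearance, not Vd — rate in must match rate out.
R₀ = 9.000 × 26.4 = 237.6 mg/h

238 mg/h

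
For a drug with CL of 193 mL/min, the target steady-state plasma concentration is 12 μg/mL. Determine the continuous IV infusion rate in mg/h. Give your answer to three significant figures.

CL = 193 mL/min × 60/1000 = 11.58 L/h
At steady state, infusion rate equals elimination rate: rate in = CL × Css.
Infusion rate = CL · Css = 11.58 L/h × 12 mg/L = 139.0 mg/h

139 mg/h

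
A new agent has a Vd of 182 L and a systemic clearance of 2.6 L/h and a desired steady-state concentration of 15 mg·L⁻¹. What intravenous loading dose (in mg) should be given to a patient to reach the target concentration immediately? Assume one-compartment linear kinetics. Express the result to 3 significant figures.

2730 mg

Loading dose depends on Vd (not clearance): it fills the distribution volume.
LD = Vd × C = 182.0 × 15.00 = 2730 mg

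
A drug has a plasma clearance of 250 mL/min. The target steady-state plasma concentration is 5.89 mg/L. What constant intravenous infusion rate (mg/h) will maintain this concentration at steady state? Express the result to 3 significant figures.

88.4 mg/h

CL = 250 mL/min = 250 × 0.06 = 15.00 L/h
At steady state, infusion rate equals elimination rate: rate in = CL × Css.
R₀ = 15.00 × 5.89 = 88.35 mg/h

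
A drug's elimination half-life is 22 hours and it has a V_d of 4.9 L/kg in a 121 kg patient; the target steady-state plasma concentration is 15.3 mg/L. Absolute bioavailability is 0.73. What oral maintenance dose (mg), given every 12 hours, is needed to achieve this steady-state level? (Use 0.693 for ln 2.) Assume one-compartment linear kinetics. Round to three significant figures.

4700 mg

Total Vd = 4.9 × 121 = 592.9 L
CL = 0.693 × Vd / t½ = 0.693 × 592.9 / 22 = 18.68 L/h
D = CL × Css × τ / F = 18.68 × 15.3 × 12 / 0.73 = 4698 mg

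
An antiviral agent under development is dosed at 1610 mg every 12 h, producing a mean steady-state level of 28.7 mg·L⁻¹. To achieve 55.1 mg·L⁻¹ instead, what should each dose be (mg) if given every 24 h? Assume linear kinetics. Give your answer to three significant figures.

6180 mg

With linear kinetics, Css is proportional to dose rate (D/τ) at fixed clearance.
D₂ = D₁ × (Css,target / Css,current) × (τ₂/τ₁) = 1610 × (55.1/28.7) × (24/12) = 6182 mg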